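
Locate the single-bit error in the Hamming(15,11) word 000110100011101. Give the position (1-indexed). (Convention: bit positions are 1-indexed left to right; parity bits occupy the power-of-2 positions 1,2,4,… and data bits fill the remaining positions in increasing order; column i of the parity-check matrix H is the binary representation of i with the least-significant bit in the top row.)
Syndrome s = H · r^T (mod 2), r = 000110100011101:
  s[0] = (101010101010101)·(000110100011101) mod 2 = 0+0+0+0+1+0+1+0+0+0+1+0+1+0+1 mod 2 = 1
  s[1] = (011001100110011)·(000110100011101) mod 2 = 0+0+0+0+0+0+1+0+0+0+1+0+0+0+1 mod 2 = 1
  s[2] = (000111100001111)·(000110100011101) mod 2 = 0+0+0+1+1+0+1+0+0+0+0+1+1+0+1 mod 2 = 0
  s[3] = (000000011111111)·(000110100011101) mod 2 = 0+0+0+0+0+0+0+0+0+0+1+1+1+0+1 mod 2 = 0
Syndrome = 1100
Column i of H is the binary representation of i, so the syndrome is the binary index of the flipped bit.
Read s = 1100 with s[0] as LSB: 1·2^0 + 1·2^1 + 0·2^2 + 0·2^3 = 3.
Error is at bit position 3.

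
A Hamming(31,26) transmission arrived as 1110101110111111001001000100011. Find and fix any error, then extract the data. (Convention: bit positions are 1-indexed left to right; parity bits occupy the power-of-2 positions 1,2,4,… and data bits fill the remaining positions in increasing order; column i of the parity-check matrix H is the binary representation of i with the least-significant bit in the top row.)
Syndrome s = H · r^T (mod 2), r = 1110101110111111001001000100011:
  s[0] = (1010101010101010101010101010101)·(1110101110111111001001000100011) mod 2 = 1+0+1+0+1+0+1+0+1+0+1+0+1+0+1+0+0+0+1+0+0+0+0+0+0+0+0+0+0+0+1 mod 2 = 0
  s[1] = (0110011001100110011001100110011)·(1110101110111111001001000100011) mod 2 = 0+1+1+0+0+0+1+0+0+0+1+0+0+1+1+0+0+0+1+0+0+1+0+0+0+1+0+0+0+1+1 mod 2 = 1
  s[2] = (0001111000011110000111100001111)·(1110101110111111001001000100011) mod 2 = 0+0+0+0+1+0+1+0+0+0+0+1+1+1+1+0+0+0+0+0+0+1+0+0+0+0+0+0+0+1+1 mod 2 = 1
  s[3] = (0000000111111110000000011111111)·(1110101110111111001001000100011) mod 2 = 0+0+0+0+0+0+0+1+1+0+1+1+1+1+1+0+0+0+0+0+0+0+0+0+0+1+0+0+0+1+1 mod 2 = 0
  s[4] = (0000000000000001111111111111111)·(1110101110111111001001000100011) mod 2 = 0+0+0+0+0+0+0+0+0+0+0+0+0+0+0+1+0+0+1+0+0+1+0+0+0+1+0+0+0+1+1 mod 2 = 0
Syndrome = 01100
Column 6 of H equals this syndrome → error at bit 6 (1-indexed).
Flip bit 6: 1110101110111111001001000100011 → 1110111110111111001001000100011
Extract data bits at positions {3,5,6,7,9,10,11,12,13,14,15,17,18,19,20,21,22,23,24,25,26,27,28,29,30,31}: 11111011111001001000100011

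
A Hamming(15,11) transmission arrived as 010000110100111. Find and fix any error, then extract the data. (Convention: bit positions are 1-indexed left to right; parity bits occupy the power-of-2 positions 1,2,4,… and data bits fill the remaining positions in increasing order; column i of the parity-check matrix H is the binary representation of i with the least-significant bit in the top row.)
Syndrome s = H · r^T (mod 2), r = 010000110100111:
  s[0] = (101010101010101)·(010000110100111) mod 2 = 0+0+0+0+0+0+1+0+0+0+0+0+1+0+1 mod 2 = 1
  s[1] = (011001100110011)·(010000110100111) mod 2 = 0+1+0+0+0+0+1+0+0+1+0+0+0+1+1 mod 2 = 1
  s[2] = (000111100001111)·(010000110100111) mod 2 = 0+0+0+0+0+0+1+0+0+0+0+0+1+1+1 mod 2 = 0
  s[3] = (000000011111111)·(010000110100111) mod 2 = 0+0+0+0+0+0+0+1+0+1+0+0+1+1+1 mod 2 = 1
Syndrome = 1101
Column 11 of H equals this syndrome → error at bit 11 (1-indexed).
Flip bit 11: 010000110100111 → 010000110110111
Extract data bits at positions {3,5,6,7,9,10,11,12,13,14,15}: 00010110111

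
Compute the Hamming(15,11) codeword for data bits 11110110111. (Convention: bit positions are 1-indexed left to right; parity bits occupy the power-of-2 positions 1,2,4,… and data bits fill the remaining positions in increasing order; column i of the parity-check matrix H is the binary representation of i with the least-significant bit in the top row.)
Codeword c = d · G (mod 2), d = 11110110111:
  c[0] = d·G[:,0] = (11110110111)·(11011010101) mod 2 = 1+1+0+1+0+0+1+0+1+0+1 mod 2 = 0
  c[1] = d·G[:,1] = (11110110111)·(10110110011) mod 2 = 1+0+1+1+0+1+1+0+0+1+1 mod 2 = 1
  c[2] = d·G[:,2] = (11110110111)·(10000000000) mod 2 = 1+0+0+0+0+0+0+0+0+0+0 mod 2 = 1
  c[3] = d·G[:,3] = (11110110111)·(01110001111) mod 2 = 0+1+1+1+0+0+0+0+1+1+1 mod 2 = 0
  c[4] = d·G[:,4] = (11110110111)·(01000000000) mod 2 = 0+1+0+0+0+0+0+0+0+0+0 mod 2 = 1
  c[5] = d·G[:,5] = (11110110111)·(00100000000) mod 2 = 0+0+1+0+0+0+0+0+0+0+0 mod 2 = 1
  c[6] = d·G[:,6] = (11110110111)·(00010000000) mod 2 = 0+0+0+1+0+0+0+0+0+0+0 mod 2 = 1
  c[7] = d·G[:,7] = (11110110111)·(00001111111) mod 2 = 0+0+0+0+0+1+1+0+1+1+1 mod 2 = 1
  c[8] = d·G[:,8] = (11110110111)·(00001000000) mod 2 = 0+0+0+0+0+0+0+0+0+0+0 mod 2 = 0
  c[9] = d·G[:,9] = (11110110111)·(00000100000) mod 2 = 0+0+0+0+0+1+0+0+0+0+0 mod 2 = 1
  c[10] = d·G[:,10] = (11110110111)·(00000010000) mod 2 = 0+0+0+0+0+0+1+0+0+0+0 mod 2 = 1
  c[11] = d·G[:,11] = (11110110111)·(00000001000) mod 2 = 0+0+0+0+0+0+0+0+0+0+0 mod 2 = 0
  c[12] = d·G[:,12] = (11110110111)·(00000000100) mod 2 = 0+0+0+0+0+0+0+0+1+0+0 mod 2 = 1
  c[13] = d·G[:,13] = (11110110111)·(00000000010) mod 2 = 0+0+0+0+0+0+0+0+0+1+0 mod 2 = 1
  c[14] = d·G[:,14] = (11110110111)·(00000000001) mod 2 = 0+0+0+0+0+0+0+0+0+0+1 mod 2 = 1
Codeword = 011011110110111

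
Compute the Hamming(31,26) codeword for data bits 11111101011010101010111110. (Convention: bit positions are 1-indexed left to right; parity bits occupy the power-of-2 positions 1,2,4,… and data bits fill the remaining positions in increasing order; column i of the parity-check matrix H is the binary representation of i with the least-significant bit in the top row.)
Codeword c = d · G (mod 2), d = 11111101011010101010111110:
  c[0] = d·G[:,0] = (11111101011010101010111110)·(11011010101101010101010101) mod 2 = 1+1+0+1+1+0+0+0+0+0+1+0+0+0+0+0+0+0+0+0+0+1+0+1+0+0 mod 2 = 1
  c[1] = d·G[:,1] = (11111101011010101010111110)·(10110110011011001100110011) mod 2 = 1+0+1+1+0+1+0+0+0+1+1+0+1+0+0+0+1+0+0+0+1+1+0+0+1+0 mod 2 = 1
  c[2] = d·G[:,2] = (11111101011010101010111110)·(10000000000000000000000000) mod 2 = 1+0+0+0+0+0+0+0+0+0+0+0+0+0+0+0+0+0+0+0+0+0+0+0+0+0 mod 2 = 1
  c[3] = d·G[:,3] = (11111101011010101010111110)·(01110001111000111100001111) mod 2 = 0+1+1+1+0+0+0+1+0+1+1+0+0+0+1+0+1+0+0+0+0+0+1+1+1+0 mod 2 = 1
  c[4] = d·G[:,4] = (11111101011010101010111110)·(01000000000000000000000000) mod 2 = 0+1+0+0+0+0+0+0+0+0+0+0+0+0+0+0+0+0+0+0+0+0+0+0+0+0 mod 2 = 1
  c[5] = d·G[:,5] = (11111101011010101010111110)·(00100000000000000000000000) mod 2 = 0+0+1+0+0+0+0+0+0+0+0+0+0+0+0+0+0+0+0+0+0+0+0+0+0+0 mod 2 = 1
  c[6] = d·G[:,6] = (11111101011010101010111110)·(00010000000000000000000000) mod 2 = 0+0+0+1+0+0+0+0+0+0+0+0+0+0+0+0+0+0+0+0+0+0+0+0+0+0 mod 2 = 1
  c[7] = d·G[:,7] = (11111101011010101010111110)·(00001111111000000011111111) mod 2 = 0+0+0+0+1+1+0+1+0+1+1+0+0+0+0+0+0+0+1+0+1+1+1+1+1+0 mod 2 = 1
  c[8] = d·G[:,8] = (11111101011010101010111110)·(00001000000000000000000000) mod 2 = 0+0+0+0+1+0+0+0+0+0+0+0+0+0+0+0+0+0+0+0+0+0+0+0+0+0 mod 2 = 1
  c[9] = d·G[:,9] = (11111101011010101010111110)·(00000100000000000000000000) mod 2 = 0+0+0+0+0+1+0+0+0+0+0+0+0+0+0+0+0+0+0+0+0+0+0+0+0+0 mod 2 = 1
  c[10] = d·G[:,10] = (11111101011010101010111110)·(00000010000000000000000000) mod 2 = 0+0+0+0+0+0+0+0+0+0+0+0+0+0+0+0+0+0+0+0+0+0+0+0+0+0 mod 2 = 0
  c[11] = d·G[:,11] = (11111101011010101010111110)·(00000001000000000000000000) mod 2 = 0+0+0+0+0+0+0+1+0+0+0+0+0+0+0+0+0+0+0+0+0+0+0+0+0+0 mod 2 = 1
  c[12] = d·G[:,12] = (11111101011010101010111110)·(00000000100000000000000000) mod 2 = 0+0+0+0+0+0+0+0+0+0+0+0+0+0+0+0+0+0+0+0+0+0+0+0+0+0 mod 2 = 0
  c[13] = d·G[:,13] = (11111101011010101010111110)·(00000000010000000000000000) mod 2 = 0+0+0+0+0+0+0+0+0+1+0+0+0+0+0+0+0+0+0+0+0+0+0+0+0+0 mod 2 = 1
  c[14] = d·G[:,14] = (11111101011010101010111110)·(00000000001000000000000000) mod 2 = 0+0+0+0+0+0+0+0+0+0+1+0+0+0+0+0+0+0+0+0+0+0+0+0+0+0 mod 2 = 1
  c[15] = d·G[:,15] = (11111101011010101010111110)·(00000000000111111111111111) mod 2 = 0+0+0+0+0+0+0+0+0+0+0+0+1+0+1+0+1+0+1+0+1+1+1+1+1+0 mod 2 = 1
  c[16] = d·G[:,16] = (11111101011010101010111110)·(00000000000100000000000000) mod 2 = 0+0+0+0+0+0+0+0+0+0+0+0+0+0+0+0+0+0+0+0+0+0+0+0+0+0 mod 2 = 0
  c[17] = d·G[:,17] = (11111101011010101010111110)·(00000000000010000000000000) mod 2 = 0+0+0+0+0+0+0+0+0+0+0+0+1+0+0+0+0+0+0+0+0+0+0+0+0+0 mod 2 = 1
  c[18] = d·G[:,18] = (11111101011010101010111110)·(00000000000001000000000000) mod 2 = 0+0+0+0+0+0+0+0+0+0+0+0+0+0+0+0+0+0+0+0+0+0+0+0+0+0 mod 2 = 0
  c[19] = d·G[:,19] = (11111101011010101010111110)·(00000000000000100000000000) mod 2 = 0+0+0+0+0+0+0+0+0+0+0+0+0+0+1+0+0+0+0+0+0+0+0+0+0+0 mod 2 = 1
  c[20] = d·G[:,20] = (11111101011010101010111110)·(00000000000000010000000000) mod 2 = 0+0+0+0+0+0+0+0+0+0+0+0+0+0+0+0+0+0+0+0+0+0+0+0+0+0 mod 2 = 0
  c[21] = d·G[:,21] = (11111101011010101010111110)·(00000000000000001000000000) mod 2 = 0+0+0+0+0+0+0+0+0+0+0+0+0+0+0+0+1+0+0+0+0+0+0+0+0+0 mod 2 = 1
  c[22] = d·G[:,22] = (11111101011010101010111110)·(00000000000000000100000000) mod 2 = 0+0+0+0+0+0+0+0+0+0+0+0+0+0+0+0+0+0+0+0+0+0+0+0+0+0 mod 2 = 0
  c[23] = d·G[:,23] = (11111101011010101010111110)·(00000000000000000010000000) mod 2 = 0+0+0+0+0+0+0+0+0+0+0+0+0+0+0+0+0+0+1+0+0+0+0+0+0+0 mod 2 = 1
  c[24] = d·G[:,24] = (11111101011010101010111110)·(00000000000000000001000000) mod 2 = 0+0+0+0+0+0+0+0+0+0+0+0+0+0+0+0+0+0+0+0+0+0+0+0+0+0 mod 2 = 0
  c[25] = d·G[:,25] = (11111101011010101010111110)·(00000000000000000000100000) mod 2 = 0+0+0+0+0+0+0+0+0+0+0+0+0+0+0+0+0+0+0+0+1+0+0+0+0+0 mod 2 = 1
  c[26] = d·G[:,26] = (11111101011010101010111110)·(00000000000000000000010000) mod 2 = 0+0+0+0+0+0+0+0+0+0+0+0+0+0+0+0+0+0+0+0+0+1+0+0+0+0 mod 2 = 1
  c[27] = d·G[:,27] = (11111101011010101010111110)·(00000000000000000000001000) mod 2 = 0+0+0+0+0+0+0+0+0+0+0+0+0+0+0+0+0+0+0+0+0+0+1+0+0+0 mod 2 = 1
  c[28] = d·G[:,28] = (11111101011010101010111110)·(00000000000000000000000100) mod 2 = 0+0+0+0+0+0+0+0+0+0+0+0+0+0+0+0+0+0+0+0+0+0+0+1+0+0 mod 2 = 1
  c[29] = d·G[:,29] = (11111101011010101010111110)·(00000000000000000000000010) mod 2 = 0+0+0+0+0+0+0+0+0+0+0+0+0+0+0+0+0+0+0+0+0+0+0+0+1+0 mod 2 = 1
  c[30] = d·G[:,30] = (11111101011010101010111110)·(00000000000000000000000001) mod 2 = 0+0+0+0+0+0+0+0+0+0+0+0+0+0+0+0+0+0+0+0+0+0+0+0+0+0 mod 2 = 0
Codeword = 1111111111010111010101010111110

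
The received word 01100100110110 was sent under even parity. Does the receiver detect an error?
Sum of received bits: 0+1+1+0+0+1+0+0+1+1+0+1+1+0 = 7; 7 mod 2 = 1. Result is 1 ≠ 0 → error detected.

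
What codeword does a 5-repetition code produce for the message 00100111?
Repeat each bit 5× and concatenate:
0→00000  0→00000  1→11111  0→00000  0→00000  1→11111  1→11111  1→11111
Codeword = 0000000000111110000000000111111111111111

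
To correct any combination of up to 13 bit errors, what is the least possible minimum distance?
Correcting t errors requires d_min ≥ 2t + 1 = 2·13 + 1 = 27.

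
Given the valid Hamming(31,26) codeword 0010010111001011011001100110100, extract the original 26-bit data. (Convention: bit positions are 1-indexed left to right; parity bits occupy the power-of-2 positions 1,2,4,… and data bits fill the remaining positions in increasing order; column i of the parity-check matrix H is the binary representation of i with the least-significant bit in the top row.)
Parity bits occupy power-of-2 positions; data bits are at positions {3,5,6,7,9,10,11,12,13,14,15,17,18,19,20,21,22,23,24,25,26,27,28,29,30,31} (1-indexed).
Extract: c[3]=1 c[5]=0 c[6]=1 c[7]=0 c[9]=1 c[10]=1 c[11]=0 c[12]=0 c[13]=1 c[14]=0 c[15]=1 c[17]=0 c[18]=1 c[19]=1 c[20]=0 c[21]=0 c[22]=1 c[23]=1 c[24]=0 c[25]=0 c[26]=1 c[27]=1 c[28]=0 c[29]=1 c[30]=0 c[31]=0
Data = 10101100101011001100110100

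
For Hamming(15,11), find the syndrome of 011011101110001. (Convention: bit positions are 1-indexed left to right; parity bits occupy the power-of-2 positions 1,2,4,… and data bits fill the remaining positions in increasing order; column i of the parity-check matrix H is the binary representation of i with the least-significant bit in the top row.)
Syndrome s = H · r^T (mod 2), r = 011011101110001:
  s[0] = (101010101010101)·(011011101110001) mod 2 = 0+0+1+0+1+0+1+0+1+0+1+0+0+0+1 mod 2 = 0
  s[1] = (011001100110011)·(011011101110001) mod 2 = 0+1+1+0+0+1+1+0+0+1+1+0+0+0+1 mod 2 = 1
  s[2] = (000111100001111)·(011011101110001) mod 2 = 0+0+0+0+1+1+1+0+0+0+0+0+0+0+1 mod 2 = 0
  s[3] = (000000011111111)·(011011101110001) mod 2 = 0+0+0+0+0+0+0+0+1+1+1+0+0+0+1 mod 2 = 0
Syndrome = 0100
Non-zero syndrome: error at position 2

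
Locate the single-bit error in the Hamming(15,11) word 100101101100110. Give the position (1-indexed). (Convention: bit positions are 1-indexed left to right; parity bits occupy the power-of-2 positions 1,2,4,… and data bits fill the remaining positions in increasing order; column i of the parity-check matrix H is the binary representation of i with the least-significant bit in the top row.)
Syndrome s = H · r^T (mod 2), r = 100101101100110:
  s[0] = (101010101010101)·(100101101100110) mod 2 = 1+0+0+0+0+0+1+0+1+0+0+0+1+0+0 mod 2 = 0
  s[1] = (011001100110011)·(100101101100110) mod 2 = 0+0+0+0+0+1+1+0+0+1+0+0+0+1+0 mod 2 = 0
  s[2] = (000111100001111)·(100101101100110) mod 2 = 0+0+0+1+0+1+1+0+0+0+0+0+1+1+0 mod 2 = 1
  s[3] = (000000011111111)·(100101101100110) mod 2 = 0+0+0+0+0+0+0+0+1+1+0+0+1+1+0 mod 2 = 0
Syndrome = 0010
Column i of H is the binary representation of i, so the syndrome is the binary index of the flipped bit.
Read s = 0010 with s[0] as LSB: 0·2^0 + 0·2^1 + 1·2^2 + 0·2^3 = 4.
Error is at bit position 4.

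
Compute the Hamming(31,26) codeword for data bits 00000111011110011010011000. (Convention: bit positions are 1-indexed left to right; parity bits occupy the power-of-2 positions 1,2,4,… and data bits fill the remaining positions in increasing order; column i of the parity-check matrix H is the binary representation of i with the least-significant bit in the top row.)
Codeword c = d · G (mod 2), d = 00000111011110011010011000:
  c[0] = d·G[:,0] = (00000111011110011010011000)·(11011010101101010101010101) mod 2 = 0+0+0+0+0+0+1+0+0+0+1+1+0+0+0+1+0+0+0+0+0+1+0+0+0+0 mod 2 = 1
  c[1] = d·G[:,1] = (00000111011110011010011000)·(10110110011011001100110011) mod 2 = 0+0+0+0+0+1+1+0+0+1+1+0+1+0+0+0+1+0+0+0+0+1+0+0+0+0 mod 2 = 1
  c[2] = d·G[:,2] = (00000111011110011010011000)·(10000000000000000000000000) mod 2 = 0+0+0+0+0+0+0+0+0+0+0+0+0+0+0+0+0+0+0+0+0+0+0+0+0+0 mod 2 = 0
  c[3] = d·G[:,3] = (00000111011110011010011000)·(01110001111000111100001111) mod 2 = 0+0+0+0+0+0+0+1+0+1+1+0+0+0+0+1+1+0+0+0+0+0+1+0+0+0 mod 2 = 0
  c[4] = d·G[:,4] = (00000111011110011010011000)·(01000000000000000000000000) mod 2 = 0+0+0+0+0+0+0+0+0+0+0+0+0+0+0+0+0+0+0+0+0+0+0+0+0+0 mod 2 = 0
  c[5] = d·G[:,5] = (00000111011110011010011000)·(00100000000000000000000000) mod 2 = 0+0+0+0+0+0+0+0+0+0+0+0+0+0+0+0+0+0+0+0+0+0+0+0+0+0 mod 2 = 0
  c[6] = d·G[:,6] = (00000111011110011010011000)·(00010000000000000000000000) mod 2 = 0+0+0+0+0+0+0+0+0+0+0+0+0+0+0+0+0+0+0+0+0+0+0+0+0+0 mod 2 = 0
  c[7] = d·G[:,7] = (00000111011110011010011000)·(00001111111000000011111111) mod 2 = 0+0+0+0+0+1+1+1+0+1+1+0+0+0+0+0+0+0+1+0+0+1+1+0+0+0 mod 2 = 0
  c[8] = d·G[:,8] = (00000111011110011010011000)·(00001000000000000000000000) mod 2 = 0+0+0+0+0+0+0+0+0+0+0+0+0+0+0+0+0+0+0+0+0+0+0+0+0+0 mod 2 = 0
  c[9] = d·G[:,9] = (00000111011110011010011000)·(00000100000000000000000000) mod 2 = 0+0+0+0+0+1+0+0+0+0+0+0+0+0+0+0+0+0+0+0+0+0+0+0+0+0 mod 2 = 1
  c[10] = d·G[:,10] = (00000111011110011010011000)·(00000010000000000000000000) mod 2 = 0+0+0+0+0+0+1+0+0+0+0+0+0+0+0+0+0+0+0+0+0+0+0+0+0+0 mod 2 = 1
  c[11] = d·G[:,11] = (00000111011110011010011000)·(00000001000000000000000000) mod 2 = 0+0+0+0+0+0+0+1+0+0+0+0+0+0+0+0+0+0+0+0+0+0+0+0+0+0 mod 2 = 1
  c[12] = d·G[:,12] = (00000111011110011010011000)·(00000000100000000000000000) mod 2 = 0+0+0+0+0+0+0+0+0+0+0+0+0+0+0+0+0+0+0+0+0+0+0+0+0+0 mod 2 = 0
  c[13] = d·G[:,13] = (00000111011110011010011000)·(00000000010000000000000000) mod 2 = 0+0+0+0+0+0+0+0+0+1+0+0+0+0+0+0+0+0+0+0+0+0+0+0+0+0 mod 2 = 1
  c[14] = d·G[:,14] = (00000111011110011010011000)·(00000000001000000000000000) mod 2 = 0+0+0+0+0+0+0+0+0+0+1+0+0+0+0+0+0+0+0+0+0+0+0+0+0+0 mod 2 = 1
  c[15] = d·G[:,15] = (00000111011110011010011000)·(00000000000111111111111111) mod 2 = 0+0+0+0+0+0+0+0+0+0+0+1+1+0+0+1+1+0+1+0+0+1+1+0+0+0 mod 2 = 1
  c[16] = d·G[:,16] = (00000111011110011010011000)·(00000000000100000000000000) mod 2 = 0+0+0+0+0+0+0+0+0+0+0+1+0+0+0+0+0+0+0+0+0+0+0+0+0+0 mod 2 = 1
  c[17] = d·G[:,17] = (00000111011110011010011000)·(00000000000010000000000000) mod 2 = 0+0+0+0+0+0+0+0+0+0+0+0+1+0+0+0+0+0+0+0+0+0+0+0+0+0 mod 2 = 1
  c[18] = d·G[:,18] = (00000111011110011010011000)·(00000000000001000000000000) mod 2 = 0+0+0+0+0+0+0+0+0+0+0+0+0+0+0+0+0+0+0+0+0+0+0+0+0+0 mod 2 = 0
  c[19] = d·G[:,19] = (00000111011110011010011000)·(00000000000000100000000000) mod 2 = 0+0+0+0+0+0+0+0+0+0+0+0+0+0+0+0+0+0+0+0+0+0+0+0+0+0 mod 2 = 0
  c[20] = d·G[:,20] = (00000111011110011010011000)·(00000000000000010000000000) mod 2 = 0+0+0+0+0+0+0+0+0+0+0+0+0+0+0+1+0+0+0+0+0+0+0+0+0+0 mod 2 = 1
  c[21] = d·G[:,21] = (00000111011110011010011000)·(00000000000000001000000000) mod 2 = 0+0+0+0+0+0+0+0+0+0+0+0+0+0+0+0+1+0+0+0+0+0+0+0+0+0 mod 2 = 1
  c[22] = d·G[:,22] = (00000111011110011010011000)·(00000000000000000100000000) mod 2 = 0+0+0+0+0+0+0+0+0+0+0+0+0+0+0+0+0+0+0+0+0+0+0+0+0+0 mod 2 = 0
  c[23] = d·G[:,23] = (00000111011110011010011000)·(00000000000000000010000000) mod 2 = 0+0+0+0+0+0+0+0+0+0+0+0+0+0+0+0+0+0+1+0+0+0+0+0+0+0 mod 2 = 1
  c[24] = d·G[:,24] = (00000111011110011010011000)·(00000000000000000001000000) mod 2 = 0+0+0+0+0+0+0+0+0+0+0+0+0+0+0+0+0+0+0+0+0+0+0+0+0+0 mod 2 = 0
  c[25] = d·G[:,25] = (00000111011110011010011000)·(00000000000000000000100000) mod 2 = 0+0+0+0+0+0+0+0+0+0+0+0+0+0+0+0+0+0+0+0+0+0+0+0+0+0 mod 2 = 0
  c[26] = d·G[:,26] = (00000111011110011010011000)·(00000000000000000000010000) mod 2 = 0+0+0+0+0+0+0+0+0+0+0+0+0+0+0+0+0+0+0+0+0+1+0+0+0+0 mod 2 = 1
  c[27] = d·G[:,27] = (00000111011110011010011000)·(00000000000000000000001000) mod 2 = 0+0+0+0+0+0+0+0+0+0+0+0+0+0+0+0+0+0+0+0+0+0+1+0+0+0 mod 2 = 1
  c[28] = d·G[:,28] = (00000111011110011010011000)·(00000000000000000000000100) mod 2 = 0+0+0+0+0+0+0+0+0+0+0+0+0+0+0+0+0+0+0+0+0+0+0+0+0+0 mod 2 = 0
  c[29] = d·G[:,29] = (00000111011110011010011000)·(00000000000000000000000010) mod 2 = 0+0+0+0+0+0+0+0+0+0+0+0+0+0+0+0+0+0+0+0+0+0+0+0+0+0 mod 2 = 0
  c[30] = d·G[:,30] = (00000111011110011010011000)·(00000000000000000000000001) mod 2 = 0+0+0+0+0+0+0+0+0+0+0+0+0+0+0+0+0+0+0+0+0+0+0+0+0+0 mod 2 = 0
Codeword = 1100000001110111110011010011000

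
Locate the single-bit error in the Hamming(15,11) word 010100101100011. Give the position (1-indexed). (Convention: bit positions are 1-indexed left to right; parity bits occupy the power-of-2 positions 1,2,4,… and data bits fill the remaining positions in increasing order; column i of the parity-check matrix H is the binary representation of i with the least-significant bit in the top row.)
Syndrome s = H · r^T (mod 2), r = 010100101100011:
  s[0] = (101010101010101)·(010100101100011) mod 2 = 0+0+0+0+0+0+1+0+1+0+0+0+0+0+1 mod 2 = 1
  s[1] = (011001100110011)·(010100101100011) mod 2 = 0+1+0+0+0+0+1+0+0+1+0+0+0+1+1 mod 2 = 1
  s[2] = (000111100001111)·(010100101100011) mod 2 = 0+0+0+1+0+0+1+0+0+0+0+0+0+1+1 mod 2 = 0
  s[3] = (000000011111111)·(010100101100011) mod 2 = 0+0+0+0+0+0+0+0+1+1+0+0+0+1+1 mod 2 = 0
Syndrome = 1100
Column i of H is the binary representation of i, so the syndrome is the binary index of the flipped bit.
Read s = 1100 with s[0] as LSB: 1·2^0 + 1·2^1 + 0·2^2 + 0·2^3 = 3.
Error is at bit position 3.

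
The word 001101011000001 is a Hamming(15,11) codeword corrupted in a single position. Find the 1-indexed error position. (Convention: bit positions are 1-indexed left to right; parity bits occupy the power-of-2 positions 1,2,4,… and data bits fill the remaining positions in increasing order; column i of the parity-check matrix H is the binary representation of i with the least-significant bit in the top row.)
Syndrome s = H · r^T (mod 2), r = 001101011000001:
  s[0] = (101010101010101)·(001101011000001) mod 2 = 0+0+1+0+0+0+0+0+1+0+0+0+0+0+1 mod 2 = 1
  s[1] = (011001100110011)·(001101011000001) mod 2 = 0+0+1+0+0+1+0+0+0+0+0+0+0+0+1 mod 2 = 1
  s[2] = (000111100001111)·(001101011000001) mod 2 = 0+0+0+1+0+1+0+0+0+0+0+0+0+0+1 mod 2 = 1
  s[3] = (000000011111111)·(001101011000001) mod 2 = 0+0+0+0+0+0+0+1+1+0+0+0+0+0+1 mod 2 = 1
Syndrome = 1111
Column i of H is the binary representation of i, so the syndrome is the binary index of the flipped bit.
Read s = 1111 with s[0] as LSB: 1·2^0 + 1·2^1 + 1·2^2 + 1·2^3 = 15.
Error is at bit position 15.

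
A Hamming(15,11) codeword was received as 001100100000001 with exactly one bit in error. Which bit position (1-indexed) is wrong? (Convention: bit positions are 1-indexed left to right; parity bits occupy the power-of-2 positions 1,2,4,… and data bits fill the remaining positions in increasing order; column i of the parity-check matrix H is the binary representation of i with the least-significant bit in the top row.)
Syndrome s = H · r^T (mod 2), r = 001100100000001:
  s[0] = (101010101010101)·(001100100000001) mod 2 = 0+0+1+0+0+0+1+0+0+0+0+0+0+0+1 mod 2 = 1
  s[1] = (011001100110011)·(001100100000001) mod 2 = 0+0+1+0+0+0+1+0+0+0+0+0+0+0+1 mod 2 = 1
  s[2] = (000111100001111)·(001100100000001) mod 2 = 0+0+0+1+0+0+1+0+0+0+0+0+0+0+1 mod 2 = 1
  s[3] = (000000011111111)·(001100100000001) mod 2 = 0+0+0+0+0+0+0+0+0+0+0+0+0+0+1 mod 2 = 1
Syndrome = 1111
Column i of H is the binary representation of i, so the syndrome is the binary index of the flipped bit.
Read s = 1111 with s[0] as LSB: 1·2^0 + 1·2^1 + 1·2^2 + 1·2^3 = 15.
Error is at bit position 15.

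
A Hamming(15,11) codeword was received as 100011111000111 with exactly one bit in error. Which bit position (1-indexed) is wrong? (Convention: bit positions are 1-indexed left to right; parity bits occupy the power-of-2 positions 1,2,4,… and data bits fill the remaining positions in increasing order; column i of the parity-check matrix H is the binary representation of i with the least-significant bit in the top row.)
Syndrome s = H · r^T (mod 2), r = 100011111000111:
  s[0] = (101010101010101)·(100011111000111) mod 2 = 1+0+0+0+1+0+1+0+1+0+0+0+1+0+1 mod 2 = 0
  s[1] = (011001100110011)·(100011111000111) mod 2 = 0+0+0+0+0+1+1+0+0+0+0+0+0+1+1 mod 2 = 0
  s[2] = (000111100001111)·(100011111000111) mod 2 = 0+0+0+0+1+1+1+0+0+0+0+0+1+1+1 mod 2 = 0
  s[3] = (000000011111111)·(100011111000111) mod 2 = 0+0+0+0+0+0+0+1+1+0+0+0+1+1+1 mod 2 = 1
Syndrome = 0001
Column i of H is the binary representation of i, so the syndrome is the binary index of the flipped bit.
Read s = 0001 with s[0] as LSB: 0·2^0 + 0·2^1 + 0·2^2 + 1·2^3 = 8.
Error is at bit position 8.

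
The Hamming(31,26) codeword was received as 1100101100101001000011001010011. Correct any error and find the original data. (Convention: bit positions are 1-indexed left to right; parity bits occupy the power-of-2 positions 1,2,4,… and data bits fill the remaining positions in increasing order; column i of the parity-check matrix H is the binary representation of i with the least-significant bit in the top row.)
Syndrome s = H · r^T (mod 2), r = 1100101100101001000011001010011:
  s[0] = (1010101010101010101010101010101)·(1100101100101001000011001010011) mod 2 = 1+0+0+0+1+0+1+0+0+0+1+0+1+0+0+0+0+0+0+0+1+0+0+0+1+0+1+0+0+0+1 mod 2 = 1
  s[1] = (0110011001100110011001100110011)·(1100101100101001000011001010011) mod 2 = 0+1+0+0+0+0+1+0+0+0+1+0+0+0+0+0+0+0+0+0+0+1+0+0+0+0+1+0+0+1+1 mod 2 = 1
  s[2] = (0001111000011110000111100001111)·(1100101100101001000011001010011) mod 2 = 0+0+0+0+1+0+1+0+0+0+0+0+1+0+0+0+0+0+0+0+1+1+0+0+0+0+0+0+0+1+1 mod 2 = 1
  s[3] = (0000000111111110000000011111111)·(1100101100101001000011001010011) mod 2 = 0+0+0+0+0+0+0+1+0+0+1+0+1+0+0+0+0+0+0+0+0+0+0+0+1+0+1+0+0+1+1 mod 2 = 1
  s[4] = (0000000000000001111111111111111)·(1100101100101001000011001010011) mod 2 = 0+0+0+0+0+0+0+0+0+0+0+0+0+0+0+1+0+0+0+0+1+1+0+0+1+0+1+0+0+1+1 mod 2 = 1
Syndrome = 11111
Column 31 of H equals this syndrome → error at bit 31 (1-indexed).
Flip bit 31: 1100101100101001000011001010011 → 1100101100101001000011001010010
Extract data bits at positions {3,5,6,7,9,10,11,12,13,14,15,17,18,19,20,21,22,23,24,25,26,27,28,29,30,31}: 01010010100000011001010010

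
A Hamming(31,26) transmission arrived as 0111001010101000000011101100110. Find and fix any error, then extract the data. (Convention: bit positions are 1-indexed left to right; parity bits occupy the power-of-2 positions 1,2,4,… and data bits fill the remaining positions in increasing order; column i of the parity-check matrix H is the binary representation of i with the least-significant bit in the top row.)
Syndrome s = H · r^T (mod 2), r = 0111001010101000000011101100110:
  s[0] = (1010101010101010101010101010101)·(0111001010101000000011101100110) mod 2 = 0+0+1+0+0+0+1+0+1+0+1+0+1+0+0+0+0+0+0+0+1+0+1+0+1+0+0+0+1+0+0 mod 2 = 1
  s[1] = (0110011001100110011001100110011)·(0111001010101000000011101100110) mod 2 = 0+1+1+0+0+0+1+0+0+0+1+0+0+0+0+0+0+0+0+0+0+1+1+0+0+1+0+0+0+1+0 mod 2 = 0
  s[2] = (0001111000011110000111100001111)·(0111001010101000000011101100110) mod 2 = 0+0+0+1+0+0+1+0+0+0+0+0+1+0+0+0+0+0+0+0+1+1+1+0+0+0+0+0+1+1+0 mod 2 = 0
  s[3] = (0000000111111110000000011111111)·(0111001010101000000011101100110) mod 2 = 0+0+0+0+0+0+0+0+1+0+1+0+1+0+0+0+0+0+0+0+0+0+0+0+1+1+0+0+1+1+0 mod 2 = 1
  s[4] = (0000000000000001111111111111111)·(0111001010101000000011101100110) mod 2 = 0+0+0+0+0+0+0+0+0+0+0+0+0+0+0+0+0+0+0+0+1+1+1+0+1+1+0+0+1+1+0 mod 2 = 1
Syndrome = 10011
Column 25 of H equals this syndrome → error at bit 25 (1-indexed).
Flip bit 25: 0111001010101000000011101100110 → 0111001010101000000011100100110
Extract data bits at positions {3,5,6,7,9,10,11,12,13,14,15,17,18,19,20,21,22,23,24,25,26,27,28,29,30,31}: 10011010100000011100100110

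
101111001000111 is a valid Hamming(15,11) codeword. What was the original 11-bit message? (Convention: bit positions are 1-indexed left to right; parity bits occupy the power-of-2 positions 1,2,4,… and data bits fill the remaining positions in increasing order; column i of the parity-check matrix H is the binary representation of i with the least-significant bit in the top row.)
Parity bits occupy power-of-2 positions; data bits are at positions {3,5,6,7,9,10,11,12,13,14,15} (1-indexed).
Extract: c[3]=1 c[5]=1 c[6]=1 c[7]=0 c[9]=1 c[10]=0 c[11]=0 c[12]=0 c[13]=1 c[14]=1 c[15]=1
Data = 11101000111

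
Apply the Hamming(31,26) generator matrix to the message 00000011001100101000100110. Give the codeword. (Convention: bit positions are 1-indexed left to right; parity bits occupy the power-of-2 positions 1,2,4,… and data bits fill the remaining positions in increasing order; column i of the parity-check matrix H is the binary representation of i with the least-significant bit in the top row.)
Codeword c = d · G (mod 2), d = 00000011001100101000100110:
  c[0] = d·G[:,0] = (00000011001100101000100110)·(11011010101101010101010101) mod 2 = 0+0+0+0+0+0+1+0+0+0+1+1+0+0+0+0+0+0+0+0+0+0+0+1+0+0 mod 2 = 0
  c[1] = d·G[:,1] = (00000011001100101000100110)·(10110110011011001100110011) mod 2 = 0+0+0+0+0+0+1+0+0+0+1+0+0+0+0+0+1+0+0+0+1+0+0+0+1+0 mod 2 = 1
  c[2] = d·G[:,2] = (00000011001100101000100110)·(10000000000000000000000000) mod 2 = 0+0+0+0+0+0+0+0+0+0+0+0+0+0+0+0+0+0+0+0+0+0+0+0+0+0 mod 2 = 0
  c[3] = d·G[:,3] = (00000011001100101000100110)·(01110001111000111100001111) mod 2 = 0+0+0+0+0+0+0+1+0+0+1+0+0+0+1+0+1+0+0+0+0+0+0+1+1+0 mod 2 = 0
  c[4] = d·G[:,4] = (00000011001100101000100110)·(01000000000000000000000000) mod 2 = 0+0+0+0+0+0+0+0+0+0+0+0+0+0+0+0+0+0+0+0+0+0+0+0+0+0 mod 2 = 0
  c[5] = d·G[:,5] = (00000011001100101000100110)·(00100000000000000000000000) mod 2 = 0+0+0+0+0+0+0+0+0+0+0+0+0+0+0+0+0+0+0+0+0+0+0+0+0+0 mod 2 = 0
  c[6] = d·G[:,6] = (00000011001100101000100110)·(00010000000000000000000000) mod 2 = 0+0+0+0+0+0+0+0+0+0+0+0+0+0+0+0+0+0+0+0+0+0+0+0+0+0 mod 2 = 0
  c[7] = d·G[:,7] = (00000011001100101000100110)·(00001111111000000011111111) mod 2 = 0+0+0+0+0+0+1+1+0+0+1+0+0+0+0+0+0+0+0+0+1+0+0+1+1+0 mod 2 = 0
  c[8] = d·G[:,8] = (00000011001100101000100110)·(00001000000000000000000000) mod 2 = 0+0+0+0+0+0+0+0+0+0+0+0+0+0+0+0+0+0+0+0+0+0+0+0+0+0 mod 2 = 0
  c[9] = d·G[:,9] = (00000011001100101000100110)·(00000100000000000000000000) mod 2 = 0+0+0+0+0+0+0+0+0+0+0+0+0+0+0+0+0+0+0+0+0+0+0+0+0+0 mod 2 = 0
  c[10] = d·G[:,10] = (00000011001100101000100110)·(00000010000000000000000000) mod 2 = 0+0+0+0+0+0+1+0+0+0+0+0+0+0+0+0+0+0+0+0+0+0+0+0+0+0 mod 2 = 1
  c[11] = d·G[:,11] = (00000011001100101000100110)·(00000001000000000000000000) mod 2 = 0+0+0+0+0+0+0+1+0+0+0+0+0+0+0+0+0+0+0+0+0+0+0+0+0+0 mod 2 = 1
  c[12] = d·G[:,12] = (00000011001100101000100110)·(00000000100000000000000000) mod 2 = 0+0+0+0+0+0+0+0+0+0+0+0+0+0+0+0+0+0+0+0+0+0+0+0+0+0 mod 2 = 0
  c[13] = d·G[:,13] = (00000011001100101000100110)·(00000000010000000000000000) mod 2 = 0+0+0+0+0+0+0+0+0+0+0+0+0+0+0+0+0+0+0+0+0+0+0+0+0+0 mod 2 = 0
  c[14] = d·G[:,14] = (00000011001100101000100110)·(00000000001000000000000000) mod 2 = 0+0+0+0+0+0+0+0+0+0+1+0+0+0+0+0+0+0+0+0+0+0+0+0+0+0 mod 2 = 1
  c[15] = d·G[:,15] = (00000011001100101000100110)·(00000000000111111111111111) mod 2 = 0+0+0+0+0+0+0+0+0+0+0+1+0+0+1+0+1+0+0+0+1+0+0+1+1+0 mod 2 = 0
  c[16] = d·G[:,16] = (00000011001100101000100110)·(00000000000100000000000000) mod 2 = 0+0+0+0+0+0+0+0+0+0+0+1+0+0+0+0+0+0+0+0+0+0+0+0+0+0 mod 2 = 1
  c[17] = d·G[:,17] = (00000011001100101000100110)·(00000000000010000000000000) mod 2 = 0+0+0+0+0+0+0+0+0+0+0+0+0+0+0+0+0+0+0+0+0+0+0+0+0+0 mod 2 = 0
  c[18] = d·G[:,18] = (00000011001100101000100110)·(00000000000001000000000000) mod 2 = 0+0+0+0+0+0+0+0+0+0+0+0+0+0+0+0+0+0+0+0+0+0+0+0+0+0 mod 2 = 0
  c[19] = d·G[:,19] = (00000011001100101000100110)·(00000000000000100000000000) mod 2 = 0+0+0+0+0+0+0+0+0+0+0+0+0+0+1+0+0+0+0+0+0+0+0+0+0+0 mod 2 = 1
  c[20] = d·G[:,20] = (00000011001100101000100110)·(00000000000000010000000000) mod 2 = 0+0+0+0+0+0+0+0+0+0+0+0+0+0+0+0+0+0+0+0+0+0+0+0+0+0 mod 2 = 0
  c[21] = d·G[:,21] = (00000011001100101000100110)·(00000000000000001000000000) mod 2 = 0+0+0+0+0+0+0+0+0+0+0+0+0+0+0+0+1+0+0+0+0+0+0+0+0+0 mod 2 = 1
  c[22] = d·G[:,22] = (00000011001100101000100110)·(00000000000000000100000000) mod 2 = 0+0+0+0+0+0+0+0+0+0+0+0+0+0+0+0+0+0+0+0+0+0+0+0+0+0 mod 2 = 0
  c[23] = d·G[:,23] = (00000011001100101000100110)·(00000000000000000010000000) mod 2 = 0+0+0+0+0+0+0+0+0+0+0+0+0+0+0+0+0+0+0+0+0+0+0+0+0+0 mod 2 = 0
  c[24] = d·G[:,24] = (00000011001100101000100110)·(00000000000000000001000000) mod 2 = 0+0+0+0+0+0+0+0+0+0+0+0+0+0+0+0+0+0+0+0+0+0+0+0+0+0 mod 2 = 0
  c[25] = d·G[:,25] = (00000011001100101000100110)·(00000000000000000000100000) mod 2 = 0+0+0+0+0+0+0+0+0+0+0+0+0+0+0+0+0+0+0+0+1+0+0+0+0+0 mod 2 = 1
  c[26] = d·G[:,26] = (00000011001100101000100110)·(00000000000000000000010000) mod 2 = 0+0+0+0+0+0+0+0+0+0+0+0+0+0+0+0+0+0+0+0+0+0+0+0+0+0 mod 2 = 0
  c[27] = d·G[:,27] = (00000011001100101000100110)·(00000000000000000000001000) mod 2 = 0+0+0+0+0+0+0+0+0+0+0+0+0+0+0+0+0+0+0+0+0+0+0+0+0+0 mod 2 = 0
  c[28] = d·G[:,28] = (00000011001100101000100110)·(00000000000000000000000100) mod 2 = 0+0+0+0+0+0+0+0+0+0+0+0+0+0+0+0+0+0+0+0+0+0+0+1+0+0 mod 2 = 1
  c[29] = d·G[:,29] = (00000011001100101000100110)·(00000000000000000000000010) mod 2 = 0+0+0+0+0+0+0+0+0+0+0+0+0+0+0+0+0+0+0+0+0+0+0+0+1+0 mod 2 = 1
  c[30] = d·G[:,30] = (00000011001100101000100110)·(00000000000000000000000001) mod 2 = 0+0+0+0+0+0+0+0+0+0+0+0+0+0+0+0+0+0+0+0+0+0+0+0+0+0 mod 2 = 0
Codeword = 0100000000110010100101000100110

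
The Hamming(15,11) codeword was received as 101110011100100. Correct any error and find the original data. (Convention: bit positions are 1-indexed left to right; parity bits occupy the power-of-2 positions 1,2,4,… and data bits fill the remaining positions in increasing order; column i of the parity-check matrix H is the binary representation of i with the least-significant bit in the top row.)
Syndrome s = H · r^T (mod 2), r = 101110011100100:
  s[0] = (101010101010101)·(101110011100100) mod 2 = 1+0+1+0+1+0+0+0+1+0+0+0+1+0+0 mod 2 = 1
  s[1] = (011001100110011)·(101110011100100) mod 2 = 0+0+1+0+0+0+0+0+0+1+0+0+0+0+0 mod 2 = 0
  s[2] = (000111100001111)·(101110011100100) mod 2 = 0+0+0+1+1+0+0+0+0+0+0+0+1+0+0 mod 2 = 1
  s[3] = (000000011111111)·(101110011100100) mod 2 = 0+0+0+0+0+0+0+1+1+1+0+0+1+0+0 mod 2 = 0
Syndrome = 1010
Column 5 of H equals this syndrome → error at bit 5 (1-indexed).
Flip bit 5: 101110011100100 → 101100011100100
Extract data bits at positions {3,5,6,7,9,10,11,12,13,14,15}: 10001100100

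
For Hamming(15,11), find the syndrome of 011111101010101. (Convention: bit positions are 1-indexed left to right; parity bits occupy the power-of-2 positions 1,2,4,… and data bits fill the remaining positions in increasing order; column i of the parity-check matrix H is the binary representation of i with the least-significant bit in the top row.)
Syndrome s = H · r^T (mod 2), r = 011111101010101:
  s[0] = (101010101010101)·(011111101010101) mod 2 = 0+0+1+0+1+0+1+0+1+0+1+0+1+0+1 mod 2 = 1
  s[1] = (011001100110011)·(011111101010101) mod 2 = 0+1+1+0+0+1+1+0+0+0+1+0+0+0+1 mod 2 = 0
  s[2] = (000111100001111)·(011111101010101) mod 2 = 0+0+0+1+1+1+1+0+0+0+0+0+1+0+1 mod 2 = 0
  s[3] = (000000011111111)·(011111101010101) mod 2 = 0+0+0+0+0+0+0+0+1+0+1+0+1+0+1 mod 2 = 0
Syndrome = 1000
Non-zero syndrome: error at position 1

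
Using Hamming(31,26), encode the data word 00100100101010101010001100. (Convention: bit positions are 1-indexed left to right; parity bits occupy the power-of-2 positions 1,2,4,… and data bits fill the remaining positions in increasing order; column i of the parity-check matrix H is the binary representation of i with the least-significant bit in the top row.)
Codeword c = d · G (mod 2), d = 00100100101010101010001100:
  c[0] = d·G[:,0] = (00100100101010101010001100)·(11011010101101010101010101) mod 2 = 0+0+0+0+0+0+0+0+1+0+1+0+0+0+0+0+0+0+0+0+0+0+0+1+0+0 mod 2 = 1
  c[1] = d·G[:,1] = (00100100101010101010001100)·(10110110011011001100110011) mod 2 = 0+0+1+0+0+1+0+0+0+0+1+0+1+0+0+0+1+0+0+0+0+0+0+0+0+0 mod 2 = 1
  c[2] = d·G[:,2] = (00100100101010101010001100)·(10000000000000000000000000) mod 2 = 0+0+0+0+0+0+0+0+0+0+0+0+0+0+0+0+0+0+0+0+0+0+0+0+0+0 mod 2 = 0
  c[3] = d·G[:,3] = (00100100101010101010001100)·(01110001111000111100001111) mod 2 = 0+0+1+0+0+0+0+0+1+0+1+0+0+0+1+0+1+0+0+0+0+0+1+1+0+0 mod 2 = 1
  c[4] = d·G[:,4] = (00100100101010101010001100)·(01000000000000000000000000) mod 2 = 0+0+0+0+0+0+0+0+0+0+0+0+0+0+0+0+0+0+0+0+0+0+0+0+0+0 mod 2 = 0
  c[5] = d·G[:,5] = (00100100101010101010001100)·(00100000000000000000000000) mod 2 = 0+0+1+0+0+0+0+0+0+0+0+0+0+0+0+0+0+0+0+0+0+0+0+0+0+0 mod 2 = 1
  c[6] = d·G[:,6] = (00100100101010101010001100)·(00010000000000000000000000) mod 2 = 0+0+0+0+0+0+0+0+0+0+0+0+0+0+0+0+0+0+0+0+0+0+0+0+0+0 mod 2 = 0
  c[7] = d·G[:,7] = (00100100101010101010001100)·(00001111111000000011111111) mod 2 = 0+0+0+0+0+1+0+0+1+0+1+0+0+0+0+0+0+0+1+0+0+0+1+1+0+0 mod 2 = 0
  c[8] = d·G[:,8] = (00100100101010101010001100)·(00001000000000000000000000) mod 2 = 0+0+0+0+0+0+0+0+0+0+0+0+0+0+0+0+0+0+0+0+0+0+0+0+0+0 mod 2 = 0
  c[9] = d·G[:,9] = (00100100101010101010001100)·(00000100000000000000000000) mod 2 = 0+0+0+0+0+1+0+0+0+0+0+0+0+0+0+0+0+0+0+0+0+0+0+0+0+0 mod 2 = 1
  c[10] = d·G[:,10] = (00100100101010101010001100)·(00000010000000000000000000) mod 2 = 0+0+0+0+0+0+0+0+0+0+0+0+0+0+0+0+0+0+0+0+0+0+0+0+0+0 mod 2 = 0
  c[11] = d·G[:,11] = (00100100101010101010001100)·(00000001000000000000000000) mod 2 = 0+0+0+0+0+0+0+0+0+0+0+0+0+0+0+0+0+0+0+0+0+0+0+0+0+0 mod 2 = 0
  c[12] = d·G[:,12] = (00100100101010101010001100)·(00000000100000000000000000) mod 2 = 0+0+0+0+0+0+0+0+1+0+0+0+0+0+0+0+0+0+0+0+0+0+0+0+0+0 mod 2 = 1
  c[13] = d·G[:,13] = (00100100101010101010001100)·(00000000010000000000000000) mod 2 = 0+0+0+0+0+0+0+0+0+0+0+0+0+0+0+0+0+0+0+0+0+0+0+0+0+0 mod 2 = 0
  c[14] = d·G[:,14] = (00100100101010101010001100)·(00000000001000000000000000) mod 2 = 0+0+0+0+0+0+0+0+0+0+1+0+0+0+0+0+0+0+0+0+0+0+0+0+0+0 mod 2 = 1
  c[15] = d·G[:,15] = (00100100101010101010001100)·(00000000000111111111111111) mod 2 = 0+0+0+0+0+0+0+0+0+0+0+0+1+0+1+0+1+0+1+0+0+0+1+1+0+0 mod 2 = 0
  c[16] = d·G[:,16] = (00100100101010101010001100)·(00000000000100000000000000) mod 2 = 0+0+0+0+0+0+0+0+0+0+0+0+0+0+0+0+0+0+0+0+0+0+0+0+0+0 mod 2 = 0
  c[17] = d·G[:,17] = (00100100101010101010001100)·(00000000000010000000000000) mod 2 = 0+0+0+0+0+0+0+0+0+0+0+0+1+0+0+0+0+0+0+0+0+0+0+0+0+0 mod 2 = 1
  c[18] = d·G[:,18] = (00100100101010101010001100)·(00000000000001000000000000) mod 2 = 0+0+0+0+0+0+0+0+0+0+0+0+0+0+0+0+0+0+0+0+0+0+0+0+0+0 mod 2 = 0
  c[19] = d·G[:,19] = (00100100101010101010001100)·(00000000000000100000000000) mod 2 = 0+0+0+0+0+0+0+0+0+0+0+0+0+0+1+0+0+0+0+0+0+0+0+0+0+0 mod 2 = 1
  c[20] = d·G[:,20] = (00100100101010101010001100)·(00000000000000010000000000) mod 2 = 0+0+0+0+0+0+0+0+0+0+0+0+0+0+0+0+0+0+0+0+0+0+0+0+0+0 mod 2 = 0
  c[21] = d·G[:,21] = (00100100101010101010001100)·(00000000000000001000000000) mod 2 = 0+0+0+0+0+0+0+0+0+0+0+0+0+0+0+0+1+0+0+0+0+0+0+0+0+0 mod 2 = 1
  c[22] = d·G[:,22] = (00100100101010101010001100)·(00000000000000000100000000) mod 2 = 0+0+0+0+0+0+0+0+0+0+0+0+0+0+0+0+0+0+0+0+0+0+0+0+0+0 mod 2 = 0
  c[23] = d·G[:,23] = (00100100101010101010001100)·(00000000000000000010000000) mod 2 = 0+0+0+0+0+0+0+0+0+0+0+0+0+0+0+0+0+0+1+0+0+0+0+0+0+0 mod 2 = 1
  c[24] = d·G[:,24] = (00100100101010101010001100)·(00000000000000000001000000) mod 2 = 0+0+0+0+0+0+0+0+0+0+0+0+0+0+0+0+0+0+0+0+0+0+0+0+0+0 mod 2 = 0
  c[25] = d·G[:,25] = (00100100101010101010001100)·(00000000000000000000100000) mod 2 = 0+0+0+0+0+0+0+0+0+0+0+0+0+0+0+0+0+0+0+0+0+0+0+0+0+0 mod 2 = 0
  c[26] = d·G[:,26] = (00100100101010101010001100)·(00000000000000000000010000) mod 2 = 0+0+0+0+0+0+0+0+0+0+0+0+0+0+0+0+0+0+0+0+0+0+0+0+0+0 mod 2 = 0
  c[27] = d·G[:,27] = (00100100101010101010001100)·(00000000000000000000001000) mod 2 = 0+0+0+0+0+0+0+0+0+0+0+0+0+0+0+0+0+0+0+0+0+0+1+0+0+0 mod 2 = 1
  c[28] = d·G[:,28] = (00100100101010101010001100)·(00000000000000000000000100) mod 2 = 0+0+0+0+0+0+0+0+0+0+0+0+0+0+0+0+0+0+0+0+0+0+0+1+0+0 mod 2 = 1
  c[29] = d·G[:,29] = (00100100101010101010001100)·(00000000000000000000000010) mod 2 = 0+0+0+0+0+0+0+0+0+0+0+0+0+0+0+0+0+0+0+0+0+0+0+0+0+0 mod 2 = 0
  c[30] = d·G[:,30] = (00100100101010101010001100)·(00000000000000000000000001) mod 2 = 0+0+0+0+0+0+0+0+0+0+0+0+0+0+0+0+0+0+0+0+0+0+0+0+0+0 mod 2 = 0
Codeword = 1101010001001010010101010001100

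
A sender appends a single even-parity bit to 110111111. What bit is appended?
Sum of data bits: 1+1+0+1+1+1+1+1+1 = 8.
8 mod 2 = 0, so parity bit = 0.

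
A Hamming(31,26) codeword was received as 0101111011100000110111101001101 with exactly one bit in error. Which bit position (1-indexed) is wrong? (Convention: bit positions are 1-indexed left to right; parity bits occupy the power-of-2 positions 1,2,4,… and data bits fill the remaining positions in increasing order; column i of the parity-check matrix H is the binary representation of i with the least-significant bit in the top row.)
Syndrome s = H · r^T (mod 2), r = 0101111011100000110111101001101:
  s[0] = (1010101010101010101010101010101)·(0101111011100000110111101001101) mod 2 = 0+0+0+0+1+0+1+0+1+0+1+0+0+0+0+0+1+0+0+0+1+0+1+0+1+0+0+0+1+0+1 mod 2 = 0
  s[1] = (0110011001100110011001100110011)·(0101111011100000110111101001101) mod 2 = 0+1+0+0+0+1+1+0+0+1+1+0+0+0+0+0+0+1+0+0+0+1+1+0+0+0+0+0+0+0+1 mod 2 = 1
  s[2] = (0001111000011110000111100001111)·(0101111011100000110111101001101) mod 2 = 0+0+0+1+1+1+1+0+0+0+0+0+0+0+0+0+0+0+0+1+1+1+1+0+0+0+0+1+1+0+1 mod 2 = 1
  s[3] = (0000000111111110000000011111111)·(0101111011100000110111101001101) mod 2 = 0+0+0+0+0+0+0+0+1+1+1+0+0+0+0+0+0+0+0+0+0+0+0+0+1+0+0+1+1+0+1 mod 2 = 1
  s[4] = (0000000000000001111111111111111)·(0101111011100000110111101001101) mod 2 = 0+0+0+0+0+0+0+0+0+0+0+0+0+0+0+0+1+1+0+1+1+1+1+0+1+0+0+1+1+0+1 mod 2 = 0
Syndrome = 01110
Column i of H is the binary representation of i, so the syndrome is the binary index of the flipped bit.
Read s = 01110 with s[0] as LSB: 0·2^0 + 1·2^1 + 1·2^2 + 1·2^3 + 0·2^4 = 14.
Error is at bit position 14.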